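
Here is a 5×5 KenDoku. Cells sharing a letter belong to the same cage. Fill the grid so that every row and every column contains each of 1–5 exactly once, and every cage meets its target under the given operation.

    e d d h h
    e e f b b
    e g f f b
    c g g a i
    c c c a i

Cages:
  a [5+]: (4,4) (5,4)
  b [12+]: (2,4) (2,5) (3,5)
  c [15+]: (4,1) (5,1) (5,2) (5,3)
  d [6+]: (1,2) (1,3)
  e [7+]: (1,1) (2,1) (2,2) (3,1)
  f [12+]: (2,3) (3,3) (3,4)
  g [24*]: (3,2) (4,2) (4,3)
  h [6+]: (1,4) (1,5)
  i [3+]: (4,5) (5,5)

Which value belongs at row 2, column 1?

Cage e has sum 7, leaving (2,2) = 1.
In row 1, 3 can only go at (1,1), so (1,1) = 3.
Column 1 now contains 3; hence (2,1) = 2.
Cage e needs sum 7, which forces (3,1) = 1.
In row 4, 5 can only go at (4,1), so (4,1) = 5.
Column 1 now contains 5, which forces (5,1) = 4.
Cage c has sum 15, so (5,2) = 5.
Cage c needs sum 15, leaving (5,3) = 1.
Row 5 already has 1, leaving (5,5) = 2.
Cage a's pair has sum 5, leaving (4,4) = 2.
Column 5 already has 2, leaving (4,5) = 1.
Row 5 already has 2, so (5,4) = 3.
Cage h's pair has sum 6; hence (1,4) = 1.
Cage h's pair has sum 6, so (1,5) = 5.
The 3 cells of cage g must have product 24, leaving (3,2) = 2.
Column 2 already has 2, leaving (1,2) = 4.
Cage d's pair has sum 6, which forces (1,3) = 2.
Cage b needs sum 12; hence (2,4) = 5.
Column 4 now contains 5, which forces (3,4) = 4.
Row 3 already has 4, which forces (3,5) = 3.
Column 2 now contains 4, which forces (4,2) = 3.
Row 4 now contains 3, so (4,3) = 4.
Column 3 now contains 4, leaving (2,3) = 3.
Column 5 already has 3; hence (2,5) = 4.
Row 3 already has 3, which forces (3,3) = 5.
Completed grid: 3 4 2 1 5 / 2 1 3 5 4 / 1 2 5 4 3 / 5 3 4 2 1 / 4 5 1 3 2.

2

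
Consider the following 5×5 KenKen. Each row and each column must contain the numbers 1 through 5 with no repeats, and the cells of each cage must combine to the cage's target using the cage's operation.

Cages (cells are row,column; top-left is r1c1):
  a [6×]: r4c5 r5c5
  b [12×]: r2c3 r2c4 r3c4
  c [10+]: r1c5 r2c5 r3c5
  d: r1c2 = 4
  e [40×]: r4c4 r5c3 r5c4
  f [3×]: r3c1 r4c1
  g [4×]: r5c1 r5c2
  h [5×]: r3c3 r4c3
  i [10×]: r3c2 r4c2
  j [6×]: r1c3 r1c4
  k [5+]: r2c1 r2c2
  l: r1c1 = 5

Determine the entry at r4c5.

Cage l is a single given cell, leaving r1c1 = 5.
Cage d is given, leaving r1c2 = 4.
4 is placed in column 2, which forces r5c2 = 1.
1 is placed in row 5, so r5c1 = 4.
Cage e has product 40; hence r4c4 = 4.
Row 1 needs a 1, and only r1c5 is open for it.
In row 2, 1 can only go at r2c4, so r2c4 = 1.
Cage b has product 12, which forces r2c3 = 4.
4 is placed in row 2; hence r2c5 = 5.
Cage b has product 12, leaving r3c4 = 3.
Column 5 now contains 5, leaving r3c5 = 4.
Cage j needs two cells with product 6, leaving r1c3 = 3.
3 is placed in column 4, so r1c4 = 2.
Row 3 already has 3, leaving r3c1 = 1.
1 is placed in row 3, leaving r3c3 = 5.
Cage f's pair has product 3; hence r4c1 = 3.
Column 3 now contains 5, leaving r4c3 = 1.
Row 4 now contains 3, leaving r4c5 = 2.
Column 3 now contains 5, which forces r5c3 = 2.
2 is placed in column 4, so r5c4 = 5.
Column 5 now contains 2, so r5c5 = 3.
3 is placed in column 1, leaving r2c1 = 2.
Cage k needs two cells with sum 5, so r2c2 = 3.
5 is placed in row 3, leaving r3c2 = 2.
2 is placed in row 4, leaving r4c2 = 5.
Filled in: 5 4 3 2 1 / 2 3 4 1 5 / 1 2 5 3 4 / 3 5 1 4 2 / 4 1 2 5 3.

2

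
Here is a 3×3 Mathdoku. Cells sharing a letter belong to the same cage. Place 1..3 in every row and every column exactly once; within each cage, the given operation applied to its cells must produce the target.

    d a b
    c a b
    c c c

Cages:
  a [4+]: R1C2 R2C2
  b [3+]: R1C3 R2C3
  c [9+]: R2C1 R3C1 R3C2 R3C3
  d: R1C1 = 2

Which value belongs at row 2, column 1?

3

D is a freebie, leaving R1C1 = 2.
Row 1 now contains 2, so R1C3 = 1.
Cage c needs sum 9, leaving R2C1 = 3.
Row 2 already has 3, which forces R2C2 = 1.
1 is placed in column 3; hence R2C3 = 2.
Column 1 already has 2, so R3C1 = 1.
Column 3 already has 2, so R3C3 = 3.
1 is placed in row 1, which forces R1C2 = 3.
3 is placed in row 3, leaving R3C2 = 2.
The full grid is 2 3 1 / 3 1 2 / 1 2 3.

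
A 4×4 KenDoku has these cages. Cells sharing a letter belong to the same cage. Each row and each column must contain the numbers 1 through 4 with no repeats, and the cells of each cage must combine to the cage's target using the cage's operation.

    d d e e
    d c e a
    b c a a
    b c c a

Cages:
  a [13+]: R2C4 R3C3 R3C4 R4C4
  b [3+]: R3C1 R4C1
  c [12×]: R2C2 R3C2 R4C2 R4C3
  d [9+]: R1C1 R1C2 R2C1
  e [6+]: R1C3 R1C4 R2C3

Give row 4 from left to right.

2 4 1 3

Cage a needs sum 13, leaving R3C3 = 4.
The only place for 1 in column 4 is R1C4.
Row 2 needs a 1, and only R2C2 is open for it.
In row 3, 1 can only go at R3C1, so R3C1 = 1.
Column 1 now contains 1, which forces R4C1 = 2.
Row 4 now contains 2, which forces R4C3 = 1.
The 3 cells of cage d must have sum 9, which forces R1C2 = 2.
Row 1 already has 2, so R1C3 = 3.
Column 3 now contains 3, which forces R2C3 = 2.
The 4 cells of cage c must have product 12, which forces R3C2 = 3.
Row 3 now contains 3, which forces R3C4 = 2.
Cage c needs product 12, so R4C2 = 4.
4 is placed in row 4, leaving R4C4 = 3.
Row 1 now contains 3; hence R1C1 = 4.
Cage d has sum 9, so R2C1 = 3.
3 is placed in column 4, which forces R2C4 = 4.
The full grid is 4 2 3 1 / 3 1 2 4 / 1 3 4 2 / 2 4 1 3.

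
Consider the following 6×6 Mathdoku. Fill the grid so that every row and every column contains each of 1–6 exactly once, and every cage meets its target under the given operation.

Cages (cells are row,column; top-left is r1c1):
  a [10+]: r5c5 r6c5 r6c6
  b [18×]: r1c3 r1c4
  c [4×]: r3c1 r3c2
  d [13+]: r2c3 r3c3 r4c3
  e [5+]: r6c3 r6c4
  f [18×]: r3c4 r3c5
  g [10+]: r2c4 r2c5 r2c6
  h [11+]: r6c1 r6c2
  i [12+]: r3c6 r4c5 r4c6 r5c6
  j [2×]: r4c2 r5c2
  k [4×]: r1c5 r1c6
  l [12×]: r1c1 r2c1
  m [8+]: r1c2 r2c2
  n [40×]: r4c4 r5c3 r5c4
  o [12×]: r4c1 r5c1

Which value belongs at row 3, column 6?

2

In row 1, 5 can only go at r1c2, so r1c2 = 5.
Cage m's pair has sum 8, so r2c2 = 3.
Cage h needs two cells with sum 11; hence r6c1 = 5.
5 is placed in column 2; hence r6c2 = 6.
The only place for 2 in row 1 is r1c1.
The two cells of cage l must have product 12; hence r2c1 = 6.
In row 2, 2 can only go at r2c3, so r2c3 = 2.
The only place for 2 in row 3 is r3c6.
Row 3 needs a 5, and only r3c3 is open for it.
Column 3 now contains 5, leaving r4c3 = 6.
Column 3 now contains 5; hence r5c3 = 4.
6 is placed in column 3, which forces r1c3 = 3.
Cage b needs two cells with product 18; hence r1c4 = 6.
6 is placed in column 4, so r3c4 = 3.
Row 3 already has 3, so r3c5 = 6.
The two cells of cage o must have product 12, so r4c1 = 4.
Row 5 already has 4; hence r5c1 = 3.
3 is placed in row 5, which forces r5c5 = 5.
Column 3 already has 3, which forces r6c3 = 1.
Column 1 already has 4, so r3c1 = 1.
Cage c needs two cells with product 4, leaving r3c2 = 4.
Cage n has product 40, so r4c4 = 5.
Row 5 already has 5; hence r5c4 = 2.
Cage i has sum 12, leaving r5c6 = 6.
Cage e needs two cells with sum 5; hence r6c4 = 4.
Cage a has sum 10, leaving r6c5 = 2.
The 3 cells of cage a must have sum 10; hence r6c6 = 3.
Column 4 now contains 4, so r2c4 = 1.
Cage g has sum 10, leaving r2c5 = 4.
Cage g needs sum 10, which forces r2c6 = 5.
The two cells of cage j must have product 2, so r4c2 = 2.
Cage i needs sum 12, which forces r4c5 = 3.
Column 6 now contains 3, leaving r4c6 = 1.
Row 5 now contains 2, which forces r5c2 = 1.
Column 5 now contains 4, which forces r1c5 = 1.
1 is placed in column 6, so r1c6 = 4.
Filled in: 2 5 3 6 1 4 / 6 3 2 1 4 5 / 1 4 5 3 6 2 / 4 2 6 5 3 1 / 3 1 4 2 5 6 / 5 6 1 4 2 3.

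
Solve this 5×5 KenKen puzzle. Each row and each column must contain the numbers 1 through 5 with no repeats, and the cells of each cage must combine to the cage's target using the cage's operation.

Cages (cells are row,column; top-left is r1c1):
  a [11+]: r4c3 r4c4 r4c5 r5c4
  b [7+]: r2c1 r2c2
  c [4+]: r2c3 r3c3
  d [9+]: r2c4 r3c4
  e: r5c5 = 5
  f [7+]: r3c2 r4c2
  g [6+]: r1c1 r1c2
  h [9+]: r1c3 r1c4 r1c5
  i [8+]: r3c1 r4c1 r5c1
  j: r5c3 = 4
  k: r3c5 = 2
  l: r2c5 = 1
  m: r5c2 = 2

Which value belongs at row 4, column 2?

4

Cage l is given, leaving r2c5 = 1.
K is a freebie, leaving r3c5 = 2.
Cage m is given; hence r5c2 = 2.
Cage j is given; hence r5c3 = 4.
Cage e is given; hence r5c5 = 5.
1 is placed in row 2, which forces r2c3 = 3.
Cage c's pair has sum 4; hence r3c3 = 1.
The two cells of cage b must have sum 7, leaving r2c1 = 2.
Cage b needs two cells with sum 7, leaving r2c2 = 5.
Row 2 now contains 5, leaving r2c4 = 4.
Column 4 now contains 4; hence r3c4 = 5.
Column 4 already has 5, so r4c4 = 2.
Cage a has sum 11, leaving r4c5 = 3.
Cage a needs sum 11, so r5c4 = 1.
Cage g's pair has sum 6, leaving r1c1 = 5.
The two cells of cage g must have sum 6, which forces r1c2 = 1.
Cage h has sum 9; hence r1c3 = 2.
1 is placed in column 4, leaving r1c4 = 3.
Column 5 now contains 3; hence r1c5 = 4.
Cage i needs sum 8, so r3c1 = 4.
The two cells of cage f must have sum 7, leaving r3c2 = 3.
The 3 cells of cage i must have sum 8, leaving r4c1 = 1.
Row 4 already has 3; hence r4c2 = 4.
2 is placed in row 4, leaving r4c3 = 5.
Row 5 already has 1; hence r5c1 = 3.
Filled in: 5 1 2 3 4 / 2 5 3 4 1 / 4 3 1 5 2 / 1 4 5 2 3 / 3 2 4 1 5.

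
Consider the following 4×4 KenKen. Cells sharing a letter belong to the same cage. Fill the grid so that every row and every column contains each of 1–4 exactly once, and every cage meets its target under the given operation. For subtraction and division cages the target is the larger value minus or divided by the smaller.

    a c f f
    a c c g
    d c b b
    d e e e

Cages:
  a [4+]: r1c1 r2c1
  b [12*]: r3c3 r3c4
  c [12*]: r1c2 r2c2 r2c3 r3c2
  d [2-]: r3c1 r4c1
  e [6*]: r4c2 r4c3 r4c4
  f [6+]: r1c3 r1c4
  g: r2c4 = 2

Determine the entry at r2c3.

1

Cage g is given; hence r2c4 = 2.
Cage f needs two cells with sum 6; hence r1c3 = 2.
Column 4 now contains 2, which forces r1c4 = 4.
Row 2 now contains 2, so r2c3 = 1.
4 is placed in column 4; hence r3c4 = 3.
Column 3 already has 1, so r4c3 = 3.
Column 4 now contains 3; hence r4c4 = 1.
Cage a needs two cells with sum 4, so r1c1 = 1.
Row 1 now contains 1, leaving r1c2 = 3.
Row 2 now contains 1, so r2c1 = 3.
3 is placed in column 2, leaving r2c2 = 4.
Column 2 now contains 4, leaving r3c2 = 1.
3 is placed in row 3; hence r3c3 = 4.
Row 4 already has 1, which forces r4c2 = 2.
Row 3 already has 4, so r3c1 = 2.
Row 4 already has 2, leaving r4c1 = 4.
Filled in: 1 3 2 4 / 3 4 1 2 / 2 1 4 3 / 4 2 3 1.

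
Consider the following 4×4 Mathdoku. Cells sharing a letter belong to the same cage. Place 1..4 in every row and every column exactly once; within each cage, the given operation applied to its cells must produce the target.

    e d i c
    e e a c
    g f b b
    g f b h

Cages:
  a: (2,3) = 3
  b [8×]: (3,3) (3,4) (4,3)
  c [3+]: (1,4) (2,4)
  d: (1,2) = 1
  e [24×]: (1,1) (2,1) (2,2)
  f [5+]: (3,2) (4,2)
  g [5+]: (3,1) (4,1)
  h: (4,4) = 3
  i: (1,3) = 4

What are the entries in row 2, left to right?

D is a freebie; hence (1,2) = 1.
I is a freebie; hence (1,3) = 4.
Row 1 already has 1; hence (1,4) = 2.
Cage a is a single given cell, which forces (2,3) = 3.
Column 4 already has 2, so (2,4) = 1.
1 is placed in column 4, leaving (3,4) = 4.
H is a freebie; hence (4,4) = 3.
Row 1 now contains 2, so (1,1) = 3.
Column 1 now contains 3, which forces (3,1) = 1.
Cage f needs two cells with sum 5, which forces (3,2) = 3.
Row 3 already has 1, which forces (3,3) = 2.
Cage f needs two cells with sum 5, which forces (4,2) = 2.
2 is placed in column 3, which forces (4,3) = 1.
The 3 cells of cage e must have product 24; hence (2,1) = 2.
Column 2 already has 2, which forces (2,2) = 4.
2 is placed in row 4, which forces (4,1) = 4.
The full grid is 3 1 4 2 / 2 4 3 1 / 1 3 2 4 / 4 2 1 3.

2 4 3 1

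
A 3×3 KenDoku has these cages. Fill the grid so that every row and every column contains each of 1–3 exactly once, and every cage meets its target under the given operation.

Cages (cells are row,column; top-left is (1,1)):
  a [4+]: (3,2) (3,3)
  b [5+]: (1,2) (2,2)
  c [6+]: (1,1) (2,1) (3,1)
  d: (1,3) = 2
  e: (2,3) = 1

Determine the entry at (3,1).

Cage d is a single given cell, leaving (1,3) = 2.
Cage e is a single given cell; hence (2,3) = 1.
1 is placed in column 3, leaving (3,3) = 3.
2 is placed in row 1, leaving (1,2) = 3.
Cage b needs two cells with sum 5, so (2,2) = 2.
Row 3 already has 3, so (3,2) = 1.
Row 1 now contains 3; hence (1,1) = 1.
2 is placed in row 2, leaving (2,1) = 3.
Row 3 now contains 1, leaving (3,1) = 2.
Completed grid: 1 3 2 / 3 2 1 / 2 1 3.

2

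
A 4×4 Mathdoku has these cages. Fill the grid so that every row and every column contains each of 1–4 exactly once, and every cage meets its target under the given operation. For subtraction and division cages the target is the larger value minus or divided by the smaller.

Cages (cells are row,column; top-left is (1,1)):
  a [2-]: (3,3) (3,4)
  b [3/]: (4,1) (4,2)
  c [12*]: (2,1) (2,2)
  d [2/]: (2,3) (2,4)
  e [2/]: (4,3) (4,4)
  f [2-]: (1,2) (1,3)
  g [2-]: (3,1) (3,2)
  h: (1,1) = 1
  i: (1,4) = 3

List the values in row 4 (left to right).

Cage h is a single given cell, leaving (1,1) = 1.
Cage i is given; hence (1,4) = 3.
1 is placed in column 1; hence (4,1) = 3.
Row 4 now contains 3; hence (4,2) = 1.
3 is placed in column 1; hence (2,1) = 4.
The two cells of cage c must have product 12, leaving (2,2) = 3.
4 is placed in column 1; hence (3,1) = 2.
2 is placed in row 3, so (3,2) = 4.
Row 3 already has 4, so (3,3) = 3.
Row 3 already has 4, so (3,4) = 1.
Column 2 already has 4, leaving (1,2) = 2.
Cage f needs two cells with difference 2; hence (1,3) = 4.
The two cells of cage d must have quotient 2, so (2,3) = 1.
Column 4 now contains 1, leaving (2,4) = 2.
4 is placed in column 3, which forces (4,3) = 2.
Column 4 already has 2; hence (4,4) = 4.
The full grid is 1 2 4 3 / 4 3 1 2 / 2 4 3 1 / 3 1 2 4.

3 1 2 4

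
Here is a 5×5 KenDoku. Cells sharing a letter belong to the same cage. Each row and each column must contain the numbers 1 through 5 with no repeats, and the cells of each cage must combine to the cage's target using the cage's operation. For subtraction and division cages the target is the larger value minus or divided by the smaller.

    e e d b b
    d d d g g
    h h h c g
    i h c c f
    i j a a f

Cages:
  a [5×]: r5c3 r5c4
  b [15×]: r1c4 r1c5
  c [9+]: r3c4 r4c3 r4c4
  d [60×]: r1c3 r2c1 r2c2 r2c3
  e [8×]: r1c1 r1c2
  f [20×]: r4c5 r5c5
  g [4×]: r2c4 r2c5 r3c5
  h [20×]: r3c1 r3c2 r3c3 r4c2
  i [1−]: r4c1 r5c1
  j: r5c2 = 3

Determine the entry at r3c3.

4

Cage j is given; hence r5c2 = 3.
The only place for 1 in row 1 is r1c3.
1 is placed in column 3; hence r5c3 = 5.
Cage a needs two cells with product 5; hence r5c4 = 1.
5 is placed in row 5, so r5c5 = 4.
1 is placed in column 4, so r2c4 = 2.
Column 5 now contains 4; hence r2c5 = 1.
Cage g has product 4, so r3c5 = 2.
Column 5 now contains 4, which forces r4c5 = 5.
Row 5 now contains 4, leaving r5c1 = 2.
Column 1 now contains 2, leaving r1c1 = 4.
Cage e's pair has product 8; hence r1c2 = 2.
Cage b's pair has product 15, leaving r1c4 = 5.
Column 5 already has 5, which forces r1c5 = 3.
The 4 cells of cage h must have product 20, which forces r3c1 = 1.
Cage h needs product 20, so r3c2 = 5.
Row 3 now contains 2, so r3c3 = 4.
Row 3 already has 4; hence r3c4 = 3.
Column 1 now contains 1; hence r4c1 = 3.
Cage h needs product 20, so r4c2 = 1.
Cage c has sum 9, leaving r4c3 = 2.
3 is placed in column 4, so r4c4 = 4.
3 is placed in column 1, so r2c1 = 5.
Column 2 now contains 5, so r2c2 = 4.
Column 3 now contains 4, which forces r2c3 = 3.
The full grid is 4 2 1 5 3 / 5 4 3 2 1 / 1 5 4 3 2 / 3 1 2 4 5 / 2 3 5 1 4.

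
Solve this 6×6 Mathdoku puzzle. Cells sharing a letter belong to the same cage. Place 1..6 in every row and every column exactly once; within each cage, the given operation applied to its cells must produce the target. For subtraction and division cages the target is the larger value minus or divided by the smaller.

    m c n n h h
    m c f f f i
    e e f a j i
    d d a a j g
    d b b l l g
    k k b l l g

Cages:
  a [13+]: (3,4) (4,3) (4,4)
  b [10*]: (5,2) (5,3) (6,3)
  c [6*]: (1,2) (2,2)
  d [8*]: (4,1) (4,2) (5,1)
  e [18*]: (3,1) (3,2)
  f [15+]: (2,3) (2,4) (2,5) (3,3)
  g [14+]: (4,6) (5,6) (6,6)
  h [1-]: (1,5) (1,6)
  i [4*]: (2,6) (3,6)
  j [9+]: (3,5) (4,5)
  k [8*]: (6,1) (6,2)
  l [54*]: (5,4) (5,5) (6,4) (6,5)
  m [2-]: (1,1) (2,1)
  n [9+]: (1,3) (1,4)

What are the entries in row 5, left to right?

In row 5, 4 can only go at (5,1), so (5,1) = 4.
Column 1 already has 4, so (6,1) = 2.
Cage k needs two cells with product 8, leaving (6,2) = 4.
Column 1 now contains 2; hence (4,1) = 1.
Cage d needs product 8, leaving (4,2) = 2.
The 3 cells of cage b must have product 10; hence (5,3) = 2.
The only place for 2 in row 3 is (3,4).
The only place for 2 in row 2 is (2,5).
The only place for 2 in row 1 is (1,6).
In row 3, 1 can only go at (3,6), so (3,6) = 1.
1 is placed in column 6, which forces (2,6) = 4.
Row 4 needs a 4, and only (4,5) is open for it.
Cage j needs two cells with sum 9, leaving (3,5) = 5.
The only place for 5 in row 2 is (2,1).
Column 1 now contains 5, so (1,1) = 3.
3 is placed in row 1, which forces (1,5) = 1.
3 is placed in column 1; hence (3,1) = 6.
Row 3 already has 6, so (3,2) = 3.
Row 3 already has 6, which forces (3,3) = 4.
1 is placed in row 1; hence (1,2) = 6.
The two cells of cage n must have sum 9, leaving (1,3) = 5.
The two cells of cage n must have sum 9, so (1,4) = 4.
Cage c needs two cells with product 6, which forces (2,2) = 1.
Column 3 already has 5, leaving (4,3) = 6.
6 is placed in row 4, so (4,4) = 5.
Row 4 already has 5, so (4,6) = 3.
Column 2 already has 1, so (5,2) = 5.
Row 5 now contains 5, leaving (5,6) = 6.
Column 3 already has 5, which forces (6,3) = 1.
Row 6 already has 1, leaving (6,4) = 3.
3 is placed in row 6, which forces (6,5) = 6.
Column 6 now contains 6, so (6,6) = 5.
Column 3 now contains 6, so (2,3) = 3.
Column 4 already has 3, which forces (2,4) = 6.
Column 4 already has 3, leaving (5,4) = 1.
6 is placed in row 5, which forces (5,5) = 3.
Completed grid: 3 6 5 4 1 2 / 5 1 3 6 2 4 / 6 3 4 2 5 1 / 1 2 6 5 4 3 / 4 5 2 1 3 6 / 2 4 1 3 6 5.

4 5 2 1 3 6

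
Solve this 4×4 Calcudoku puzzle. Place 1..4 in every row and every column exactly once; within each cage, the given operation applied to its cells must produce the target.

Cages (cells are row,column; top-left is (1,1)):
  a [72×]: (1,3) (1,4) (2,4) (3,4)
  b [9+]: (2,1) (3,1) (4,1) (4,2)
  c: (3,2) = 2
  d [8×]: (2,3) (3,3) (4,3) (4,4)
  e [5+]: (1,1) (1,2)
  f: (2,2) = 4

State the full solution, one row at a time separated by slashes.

4 1 3 2 / 1 4 2 3 / 3 2 1 4 / 2 3 4 1

The 4 cells of cage a must have product 72, which forces (1,3) = 3.
F is a freebie; hence (2,2) = 4.
Cage c is given; hence (3,2) = 2.
Cage d has product 8, which forces (4,4) = 1.
Cage e's pair has sum 5, leaving (1,1) = 4.
Column 2 now contains 2; hence (1,2) = 1.
Row 1 now contains 4, leaving (1,4) = 2.
2 is placed in column 4; hence (2,4) = 3.
Column 4 now contains 3, which forces (3,4) = 4.
The 4 cells of cage b must have sum 9, so (4,1) = 2.
Row 4 now contains 1, leaving (4,2) = 3.
Row 4 already has 2, leaving (4,3) = 4.
3 is placed in row 2, leaving (2,1) = 1.
Cage d has product 8, so (2,3) = 2.
Cage b has sum 9, which forces (3,1) = 3.
Row 3 now contains 4, so (3,3) = 1.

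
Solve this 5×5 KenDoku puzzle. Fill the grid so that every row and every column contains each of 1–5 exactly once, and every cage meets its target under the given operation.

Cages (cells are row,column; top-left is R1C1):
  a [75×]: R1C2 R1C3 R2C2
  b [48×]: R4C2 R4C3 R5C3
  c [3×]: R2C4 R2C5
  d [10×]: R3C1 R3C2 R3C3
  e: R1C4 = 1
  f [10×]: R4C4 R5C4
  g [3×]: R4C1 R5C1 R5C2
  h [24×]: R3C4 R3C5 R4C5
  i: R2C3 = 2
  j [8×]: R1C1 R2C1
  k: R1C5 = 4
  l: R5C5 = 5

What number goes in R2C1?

The 3 cells of cage a must have product 75, so R1C2 = 3.
Cage a has product 75; hence R1C3 = 5.
Cage e is a single given cell, so R1C4 = 1.
Cage k is a single given cell, which forces R1C5 = 4.
Cage a has product 75, leaving R2C2 = 5.
Cage i is a single given cell, leaving R2C3 = 2.
Column 4 already has 1; hence R2C4 = 3.
Row 2 now contains 3, which forces R2C5 = 1.
Column 3 already has 2, which forces R3C3 = 1.
The 3 cells of cage g must have product 3, leaving R4C1 = 1.
Cage b needs product 48, leaving R4C2 = 4.
Cage b has product 48, leaving R4C3 = 3.
Row 4 now contains 3, so R4C5 = 2.
Cage g has product 3, which forces R5C1 = 3.
Cage g has product 3, so R5C2 = 1.
Cage b needs product 48, leaving R5C3 = 4.
Cage l is a single given cell, so R5C5 = 5.
Row 1 already has 4; hence R1C1 = 2.
Row 2 already has 2; hence R2C1 = 4.
Cage d needs product 10, leaving R3C1 = 5.
Row 3 now contains 1; hence R3C2 = 2.
Cage h needs product 24, so R3C4 = 4.
Column 5 now contains 2, so R3C5 = 3.
Row 4 now contains 2, so R4C4 = 5.
Row 5 now contains 5, so R5C4 = 2.
Completed grid: 2 3 5 1 4 / 4 5 2 3 1 / 5 2 1 4 3 / 1 4 3 5 2 / 3 1 4 2 5.

4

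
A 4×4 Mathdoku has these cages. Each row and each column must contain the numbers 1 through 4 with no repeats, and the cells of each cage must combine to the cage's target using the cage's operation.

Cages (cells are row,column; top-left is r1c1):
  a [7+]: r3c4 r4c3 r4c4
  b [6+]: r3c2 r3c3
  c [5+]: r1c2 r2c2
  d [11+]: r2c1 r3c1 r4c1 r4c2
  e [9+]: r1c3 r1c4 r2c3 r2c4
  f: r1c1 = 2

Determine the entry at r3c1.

3

Cage f is a single given cell; hence r1c1 = 2.
Cage d has sum 11, so r4c2 = 3.
In row 3, 3 can only go at r3c1, so r3c1 = 3.
In row 3, 1 can only go at r3c4, so r3c4 = 1.
Cage e has sum 9, so r1c3 = 1.
Cage e has sum 9, which forces r1c4 = 3.
Cage e has sum 9; hence r2c3 = 3.
Cage e has sum 9, leaving r2c4 = 2.
Column 4 now contains 2; hence r4c4 = 4.
Row 1 now contains 1, leaving r1c2 = 4.
Cage d has sum 11; hence r2c1 = 4.
Cage c needs two cells with sum 5; hence r2c2 = 1.
4 is placed in column 2, which forces r3c2 = 2.
2 is placed in row 3, leaving r3c3 = 4.
Row 4 already has 4, which forces r4c1 = 1.
Row 4 already has 4, so r4c3 = 2.
Completed grid: 2 4 1 3 / 4 1 3 2 / 3 2 4 1 / 1 3 2 4.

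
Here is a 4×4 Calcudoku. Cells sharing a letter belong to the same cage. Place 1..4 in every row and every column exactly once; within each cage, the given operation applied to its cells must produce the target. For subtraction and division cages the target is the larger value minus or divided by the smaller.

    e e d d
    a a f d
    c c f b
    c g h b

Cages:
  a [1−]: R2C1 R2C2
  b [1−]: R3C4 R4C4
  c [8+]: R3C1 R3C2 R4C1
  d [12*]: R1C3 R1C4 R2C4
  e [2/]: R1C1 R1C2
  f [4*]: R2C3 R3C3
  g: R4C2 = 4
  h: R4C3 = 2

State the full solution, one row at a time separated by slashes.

G is a freebie, so R4C2 = 4.
Cage h is given, so R4C3 = 2.
In row 3, 3 can only go at R3C2, so R3C2 = 3.
Row 3 needs a 1, and only R3C3 is open for it.
1 is placed in column 3; hence R2C3 = 4.
Column 3 now contains 4, so R1C3 = 3.
Cage d has product 12; hence R1C4 = 4.
The 3 cells of cage d must have product 12; hence R2C4 = 1.
4 is placed in column 4, which forces R3C4 = 2.
Column 4 already has 1, leaving R4C4 = 3.
The two cells of cage a must have difference 1, which forces R2C1 = 3.
1 is placed in row 2, which forces R2C2 = 2.
2 is placed in row 3, so R3C1 = 4.
3 is placed in row 4; hence R4C1 = 1.
1 is placed in column 1; hence R1C1 = 2.
Column 2 now contains 2, which forces R1C2 = 1.

2 1 3 4 / 3 2 4 1 / 4 3 1 2 / 1 4 2 3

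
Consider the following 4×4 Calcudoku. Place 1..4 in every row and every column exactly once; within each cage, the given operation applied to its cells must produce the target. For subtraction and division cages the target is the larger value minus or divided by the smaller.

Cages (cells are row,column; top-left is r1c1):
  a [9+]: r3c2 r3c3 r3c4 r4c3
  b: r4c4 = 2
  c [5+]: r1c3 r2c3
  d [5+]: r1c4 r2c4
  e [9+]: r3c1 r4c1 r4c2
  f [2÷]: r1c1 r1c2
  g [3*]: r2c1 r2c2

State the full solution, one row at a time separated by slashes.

Cage b is a single given cell, so r4c4 = 2.
The only place for 3 in row 1 is r1c3.
Cage c needs two cells with sum 5, which forces r2c3 = 2.
Cage a needs sum 9, which forces r3c3 = 4.
Column 3 now contains 3, leaving r4c3 = 1.
Row 3 now contains 4, leaving r3c1 = 2.
Cage f's pair has quotient 2, which forces r1c2 = 2.
The only place for 4 in row 2 is r2c4.
Column 4 already has 4, which forces r1c4 = 1.
Column 4 now contains 1, leaving r3c4 = 3.
Row 1 already has 1, so r1c1 = 4.
3 is placed in row 3, leaving r3c2 = 1.
4 is placed in column 1, which forces r4c1 = 3.
Row 4 now contains 3, leaving r4c2 = 4.
Column 1 already has 3; hence r2c1 = 1.
1 is placed in column 2, which forces r2c2 = 3.

4 2 3 1 / 1 3 2 4 / 2 1 4 3 / 3 4 1 2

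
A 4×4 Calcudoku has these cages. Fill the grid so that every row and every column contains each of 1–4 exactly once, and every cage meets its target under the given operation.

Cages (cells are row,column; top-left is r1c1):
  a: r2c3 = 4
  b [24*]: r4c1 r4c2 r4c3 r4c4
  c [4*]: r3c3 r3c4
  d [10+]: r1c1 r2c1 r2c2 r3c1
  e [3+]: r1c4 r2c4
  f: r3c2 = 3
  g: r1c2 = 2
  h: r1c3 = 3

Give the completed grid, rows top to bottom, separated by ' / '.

4 2 3 1 / 3 1 4 2 / 2 3 1 4 / 1 4 2 3

Cage g is a single given cell; hence r1c2 = 2.
Cage h is given; hence r1c3 = 3.
Row 1 now contains 2, so r1c4 = 1.
Cage a is given; hence r2c3 = 4.
Column 4 now contains 1; hence r2c4 = 2.
Cage f is given; hence r3c2 = 3.
4 is placed in column 3; hence r3c3 = 1.
Column 4 now contains 1, leaving r3c4 = 4.
Column 3 already has 1; hence r4c3 = 2.
4 is placed in column 4, so r4c4 = 3.
Row 1 already has 1, which forces r1c1 = 4.
Cage d has sum 10, leaving r2c1 = 3.
Column 2 now contains 3, leaving r2c2 = 1.
Row 3 already has 4, which forces r3c1 = 2.
4 is placed in column 1; hence r4c1 = 1.
Column 2 now contains 1; hence r4c2 = 4.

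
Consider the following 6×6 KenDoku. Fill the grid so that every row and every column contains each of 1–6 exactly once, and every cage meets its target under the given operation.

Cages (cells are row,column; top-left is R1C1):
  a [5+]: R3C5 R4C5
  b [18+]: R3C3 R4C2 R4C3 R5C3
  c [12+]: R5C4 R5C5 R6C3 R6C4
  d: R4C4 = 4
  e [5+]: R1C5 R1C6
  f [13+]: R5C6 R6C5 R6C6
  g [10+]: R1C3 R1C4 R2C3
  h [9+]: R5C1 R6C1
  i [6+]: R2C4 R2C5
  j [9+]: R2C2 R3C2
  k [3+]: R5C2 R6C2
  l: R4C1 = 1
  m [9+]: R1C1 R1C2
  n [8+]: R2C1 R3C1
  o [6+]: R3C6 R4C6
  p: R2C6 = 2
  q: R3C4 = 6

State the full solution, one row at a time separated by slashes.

Cage p is given; hence R2C6 = 2.
Q is a freebie; hence R3C4 = 6.
Cage l is given, leaving R4C1 = 1.
Cage d is given, so R4C4 = 4.
Row 4 now contains 4, leaving R4C6 = 5.
Cage o's pair has sum 6, leaving R3C6 = 1.
In column 1, 2 can only go at R3C1, so R3C1 = 2.
Cage n's pair has sum 8, leaving R2C1 = 6.
Row 3 already has 2, which forces R3C5 = 3.
Cage a's pair has sum 5, which forces R4C5 = 2.
2 is placed in column 5, leaving R1C5 = 1.
The two cells of cage e must have sum 5, so R1C6 = 4.
Column 5 already has 1, so R2C5 = 5.
Cage m needs two cells with sum 9, leaving R1C1 = 3.
Cage m's pair has sum 9, so R1C2 = 6.
Row 2 already has 5, leaving R2C2 = 4.
Row 2 already has 5, leaving R2C4 = 1.
Cage j needs two cells with sum 9; hence R3C2 = 5.
Row 3 now contains 5, so R3C3 = 4.
Column 2 already has 6, so R4C2 = 3.
Row 4 already has 3, which forces R4C3 = 6.
Column 3 already has 4, leaving R5C3 = 5.
Cage f needs sum 13, so R6C5 = 4.
5 is placed in column 3, which forces R1C3 = 2.
Cage g has sum 10, which forces R1C4 = 5.
Row 2 now contains 1; hence R2C3 = 3.
5 is placed in row 5, leaving R5C1 = 4.
4 is placed in column 5, leaving R5C5 = 6.
Row 5 already has 6, leaving R5C6 = 3.
Row 6 already has 4, so R6C1 = 5.
The 4 cells of cage c must have sum 12, so R6C3 = 1.
3 is placed in column 6, which forces R6C6 = 6.
The two cells of cage k must have sum 3, which forces R5C2 = 1.
3 is placed in row 5; hence R5C4 = 2.
Row 6 now contains 1; hence R6C2 = 2.
Cage c has sum 12; hence R6C4 = 3.

3 6 2 5 1 4 / 6 4 3 1 5 2 / 2 5 4 6 3 1 / 1 3 6 4 2 5 / 4 1 5 2 6 3 / 5 2 1 3 4 6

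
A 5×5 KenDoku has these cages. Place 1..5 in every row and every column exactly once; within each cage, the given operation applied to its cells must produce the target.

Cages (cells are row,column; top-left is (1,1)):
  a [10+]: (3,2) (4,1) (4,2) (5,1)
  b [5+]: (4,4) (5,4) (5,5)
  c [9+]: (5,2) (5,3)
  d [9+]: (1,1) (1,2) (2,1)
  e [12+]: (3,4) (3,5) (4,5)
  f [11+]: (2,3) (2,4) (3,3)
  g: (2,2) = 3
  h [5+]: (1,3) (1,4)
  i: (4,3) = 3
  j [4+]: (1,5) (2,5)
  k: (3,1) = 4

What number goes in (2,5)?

1

Cage g is given, which forces (2,2) = 3.
Row 2 already has 3; hence (2,5) = 1.
Cage k is given; hence (3,1) = 4.
Cage i is given; hence (4,3) = 3.
1 is placed in column 5, so (5,5) = 2.
1 is placed in column 5, so (1,5) = 3.
Column 5 now contains 3; hence (3,5) = 5.
Cage b has sum 5, so (4,4) = 2.
The 3 cells of cage e must have sum 12; hence (4,5) = 4.
The 3 cells of cage b must have sum 5; hence (5,4) = 1.
3 is placed in row 1; hence (1,1) = 5.
Cage d has sum 9, so (1,2) = 2.
Cage h's pair has sum 5; hence (1,3) = 1.
Column 4 already has 1, leaving (1,4) = 4.
Cage d has sum 9, so (2,1) = 2.
Column 4 already has 4, which forces (2,4) = 5.
Cage a needs sum 10, leaving (3,2) = 1.
5 is placed in row 3, so (3,3) = 2.
5 is placed in row 3, which forces (3,4) = 3.
Row 4 now contains 2, which forces (4,1) = 1.
Cage a needs sum 10, which forces (4,2) = 5.
Cage a needs sum 10, so (5,1) = 3.
5 is placed in column 2, so (5,2) = 4.
4 is placed in row 5, leaving (5,3) = 5.
Row 2 now contains 5, which forces (2,3) = 4.
Completed grid: 5 2 1 4 3 / 2 3 4 5 1 / 4 1 2 3 5 / 1 5 3 2 4 / 3 4 5 1 2.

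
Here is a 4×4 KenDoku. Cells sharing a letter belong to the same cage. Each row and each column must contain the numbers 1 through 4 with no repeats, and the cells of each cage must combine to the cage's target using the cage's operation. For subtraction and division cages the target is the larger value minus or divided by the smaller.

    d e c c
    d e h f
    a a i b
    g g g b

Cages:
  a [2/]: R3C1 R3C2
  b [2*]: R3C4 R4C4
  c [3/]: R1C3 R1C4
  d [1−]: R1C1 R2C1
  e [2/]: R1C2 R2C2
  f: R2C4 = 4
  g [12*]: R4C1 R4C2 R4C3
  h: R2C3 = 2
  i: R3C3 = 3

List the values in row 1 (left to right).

H is a freebie; hence R2C3 = 2.
Cage f is a single given cell, so R2C4 = 4.
I is a freebie, so R3C3 = 3.
Cage e needs two cells with quotient 2, so R1C2 = 2.
Column 3 now contains 3, leaving R1C3 = 1.
Cage c's pair has quotient 3, leaving R1C4 = 3.
4 is placed in row 2, leaving R2C2 = 1.
Column 2 already has 1, so R3C2 = 4.
Column 2 now contains 4, leaving R4C2 = 3.
Column 3 already has 1, which forces R4C3 = 4.
Row 1 already has 2; hence R1C1 = 4.
Row 2 already has 1; hence R2C1 = 3.
Cage a needs two cells with quotient 2, leaving R3C1 = 2.
2 is placed in row 3, which forces R3C4 = 1.
Row 4 already has 4, which forces R4C1 = 1.
1 is placed in column 4, which forces R4C4 = 2.
Filled in: 4 2 1 3 / 3 1 2 4 / 2 4 3 1 / 1 3 4 2.

4 2 1 3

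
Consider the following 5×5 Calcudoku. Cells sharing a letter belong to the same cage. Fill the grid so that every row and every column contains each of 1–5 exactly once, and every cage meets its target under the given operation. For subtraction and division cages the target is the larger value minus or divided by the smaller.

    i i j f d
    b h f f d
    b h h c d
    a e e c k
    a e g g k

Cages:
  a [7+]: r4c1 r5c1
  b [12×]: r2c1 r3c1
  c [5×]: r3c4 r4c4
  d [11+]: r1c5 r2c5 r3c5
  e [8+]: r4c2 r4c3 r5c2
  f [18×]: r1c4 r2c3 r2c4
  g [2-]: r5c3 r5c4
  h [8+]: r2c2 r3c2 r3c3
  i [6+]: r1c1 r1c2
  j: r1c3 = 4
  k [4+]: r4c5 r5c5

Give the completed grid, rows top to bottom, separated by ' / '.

1 5 4 3 2 / 4 1 3 2 5 / 3 2 5 1 4 / 2 4 1 5 3 / 5 3 2 4 1

Cage j is given; hence r1c3 = 4.
The 3 cells of cage f must have product 18, so r1c4 = 3.
The 3 cells of cage f must have product 18, which forces r2c3 = 3.
The 3 cells of cage f must have product 18, which forces r2c4 = 2.
3 is placed in row 2, which forces r2c1 = 4.
Row 2 already has 4, leaving r2c5 = 5.
The two cells of cage b must have product 12; hence r3c1 = 3.
The two cells of cage g must have difference 2, leaving r5c3 = 2.
Cage g needs two cells with difference 2; hence r5c4 = 4.
5 is placed in column 5; hence r1c5 = 2.
Row 2 now contains 5, leaving r2c2 = 1.
Cage h needs sum 8, leaving r3c2 = 2.
Cage h needs sum 8, which forces r3c3 = 5.
Row 3 already has 5, leaving r3c4 = 1.
Cage d needs sum 11; hence r3c5 = 4.
The two cells of cage a must have sum 7, so r4c1 = 2.
2 is placed in column 2, which forces r4c2 = 4.
Column 3 already has 5, leaving r4c3 = 1.
1 is placed in column 4; hence r4c4 = 5.
Row 4 now contains 1, so r4c5 = 3.
2 is placed in row 5, so r5c1 = 5.
Row 5 already has 5, which forces r5c2 = 3.
3 is placed in column 5, which forces r5c5 = 1.
Column 1 now contains 5, so r1c1 = 1.
1 is placed in column 2, which forces r1c2 = 5.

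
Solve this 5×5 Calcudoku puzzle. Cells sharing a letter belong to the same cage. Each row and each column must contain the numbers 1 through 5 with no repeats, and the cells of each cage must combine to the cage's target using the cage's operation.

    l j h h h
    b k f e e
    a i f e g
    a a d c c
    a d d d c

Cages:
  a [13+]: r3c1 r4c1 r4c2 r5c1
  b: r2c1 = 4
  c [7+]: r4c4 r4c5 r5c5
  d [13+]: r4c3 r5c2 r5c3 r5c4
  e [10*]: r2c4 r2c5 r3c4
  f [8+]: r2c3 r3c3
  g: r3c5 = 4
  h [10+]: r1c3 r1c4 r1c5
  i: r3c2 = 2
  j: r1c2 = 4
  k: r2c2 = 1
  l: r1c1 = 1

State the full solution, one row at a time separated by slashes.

Cage l is given; hence r1c1 = 1.
Cage j is a single given cell, so r1c2 = 4.
B is a freebie, which forces r2c1 = 4.
Cage k is a single given cell, which forces r2c2 = 1.
Cage i is a single given cell, leaving r3c2 = 2.
Cage g is given; hence r3c5 = 4.
Cage e has product 10, leaving r3c4 = 1.
The 4 cells of cage a must have sum 13, leaving r4c2 = 3.
Column 2 already has 3, leaving r5c2 = 5.
Cage c needs sum 7, leaving r4c4 = 4.
In row 2, 3 can only go at r2c3, so r2c3 = 3.
Column 3 already has 3; hence r3c3 = 5.
Column 3 already has 5, leaving r1c3 = 2.
Row 3 now contains 5, which forces r3c1 = 3.
Cage a has sum 13, which forces r4c1 = 5.
2 is placed in column 3, which forces r4c3 = 1.
1 is placed in row 4, so r4c5 = 2.
The 4 cells of cage a must have sum 13; hence r5c1 = 2.
The 4 cells of cage d must have sum 13, so r5c3 = 4.
Row 5 now contains 2, so r5c4 = 3.
Column 5 now contains 2; hence r5c5 = 1.
Column 4 already has 3, leaving r1c4 = 5.
Cage h needs sum 10; hence r1c5 = 3.
Cage e needs product 10, so r2c4 = 2.
Column 5 now contains 2, which forces r2c5 = 5.

1 4 2 5 3 / 4 1 3 2 5 / 3 2 5 1 4 / 5 3 1 4 2 / 2 5 4 3 1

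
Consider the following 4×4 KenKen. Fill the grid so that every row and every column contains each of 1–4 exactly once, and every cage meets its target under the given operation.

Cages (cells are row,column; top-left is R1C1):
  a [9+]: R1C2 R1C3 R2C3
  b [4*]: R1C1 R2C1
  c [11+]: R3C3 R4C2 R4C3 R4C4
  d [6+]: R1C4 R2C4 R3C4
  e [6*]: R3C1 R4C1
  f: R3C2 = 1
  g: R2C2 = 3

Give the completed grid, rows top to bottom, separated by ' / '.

Cage g is a single given cell; hence R2C2 = 3.
F is a freebie; hence R3C2 = 1.
In row 3, 4 can only go at R3C3, so R3C3 = 4.
Cage a has sum 9, so R1C2 = 4.
The 3 cells of cage a must have sum 9, so R1C3 = 3.
4 is placed in column 3, so R2C3 = 2.
2 is placed in row 2, leaving R2C4 = 1.
4 is placed in column 2, so R4C2 = 2.
Column 3 now contains 2, so R4C3 = 1.
Row 4 already has 2, which forces R4C4 = 4.
Row 1 already has 4, leaving R1C1 = 1.
Column 4 now contains 1, which forces R1C4 = 2.
Row 2 now contains 1, leaving R2C1 = 4.
The two cells of cage e must have product 6; hence R3C1 = 2.
The 3 cells of cage d must have sum 6, leaving R3C4 = 3.
Row 4 already has 2, leaving R4C1 = 3.

1 4 3 2 / 4 3 2 1 / 2 1 4 3 / 3 2 1 4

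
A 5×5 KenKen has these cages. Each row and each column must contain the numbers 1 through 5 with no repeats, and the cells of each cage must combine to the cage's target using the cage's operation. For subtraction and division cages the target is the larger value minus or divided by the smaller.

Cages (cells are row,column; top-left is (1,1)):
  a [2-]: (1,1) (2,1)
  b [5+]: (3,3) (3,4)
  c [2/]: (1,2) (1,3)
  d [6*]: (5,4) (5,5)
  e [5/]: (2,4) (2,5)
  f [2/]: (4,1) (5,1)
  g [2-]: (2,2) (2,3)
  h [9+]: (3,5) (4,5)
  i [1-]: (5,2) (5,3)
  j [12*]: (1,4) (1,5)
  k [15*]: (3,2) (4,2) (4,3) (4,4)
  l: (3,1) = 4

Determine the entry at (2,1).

L is a freebie, so (3,1) = 4.
Cage k has product 15, leaving (3,2) = 1.
Row 3 already has 4, leaving (3,5) = 5.
Column 5 now contains 5; hence (4,5) = 4.
The two cells of cage j must have product 12, leaving (1,4) = 4.
4 is placed in column 5, which forces (1,5) = 3.
Cage e needs two cells with quotient 5, so (2,4) = 5.
Column 5 now contains 5; hence (2,5) = 1.
Column 5 already has 3, so (5,5) = 2.
Row 1 now contains 4; hence (1,2) = 2.
Cage c needs two cells with quotient 2, which forces (1,3) = 1.
1 is placed in row 2; hence (2,1) = 3.
2 is placed in column 2, which forces (2,2) = 4.
Row 2 now contains 4; hence (2,3) = 2.
2 is placed in column 3, leaving (3,3) = 3.
Row 3 now contains 3, which forces (3,4) = 2.
Cage f's pair has quotient 2, so (4,1) = 2.
Column 3 now contains 3, leaving (4,3) = 5.
2 is placed in row 5; hence (5,1) = 1.
5 is placed in column 3, so (5,3) = 4.
2 is placed in row 5, leaving (5,4) = 3.
Row 1 now contains 1, so (1,1) = 5.
5 is placed in row 4, which forces (4,2) = 3.
Column 4 already has 3, so (4,4) = 1.
Row 5 already has 3, so (5,2) = 5.
The full grid is 5 2 1 4 3 / 3 4 2 5 1 / 4 1 3 2 5 / 2 3 5 1 4 / 1 5 4 3 2.

3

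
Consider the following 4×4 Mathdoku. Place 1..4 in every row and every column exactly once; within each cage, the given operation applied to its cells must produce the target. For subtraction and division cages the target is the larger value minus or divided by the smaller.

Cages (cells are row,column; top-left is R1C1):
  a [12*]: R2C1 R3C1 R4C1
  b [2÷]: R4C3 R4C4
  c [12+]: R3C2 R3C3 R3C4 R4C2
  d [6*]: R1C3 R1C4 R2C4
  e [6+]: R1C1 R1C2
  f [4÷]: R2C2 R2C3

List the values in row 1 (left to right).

The only place for 2 in row 2 is R2C4.
Cage b needs two cells with quotient 2, so R4C3 = 2.
The only place for 3 in row 2 is R2C1.
Row 3 needs a 2, and only R3C2 is open for it.
Cage e needs two cells with sum 6, so R1C1 = 2.
2 is placed in column 2, which forces R1C2 = 4.
Column 2 already has 4, which forces R2C2 = 1.
1 is placed in row 2; hence R2C3 = 4.
Column 3 already has 4; hence R3C3 = 3.
Row 3 already has 3, so R3C4 = 4.
Cage c needs sum 12, which forces R4C2 = 3.
Column 4 already has 4, which forces R4C4 = 1.
Column 3 now contains 3, so R1C3 = 1.
1 is placed in column 4, so R1C4 = 3.
Row 3 already has 4; hence R3C1 = 1.
Row 4 already has 1, which forces R4C1 = 4.
The full grid is 2 4 1 3 / 3 1 4 2 / 1 2 3 4 / 4 3 2 1.

2 4 1 3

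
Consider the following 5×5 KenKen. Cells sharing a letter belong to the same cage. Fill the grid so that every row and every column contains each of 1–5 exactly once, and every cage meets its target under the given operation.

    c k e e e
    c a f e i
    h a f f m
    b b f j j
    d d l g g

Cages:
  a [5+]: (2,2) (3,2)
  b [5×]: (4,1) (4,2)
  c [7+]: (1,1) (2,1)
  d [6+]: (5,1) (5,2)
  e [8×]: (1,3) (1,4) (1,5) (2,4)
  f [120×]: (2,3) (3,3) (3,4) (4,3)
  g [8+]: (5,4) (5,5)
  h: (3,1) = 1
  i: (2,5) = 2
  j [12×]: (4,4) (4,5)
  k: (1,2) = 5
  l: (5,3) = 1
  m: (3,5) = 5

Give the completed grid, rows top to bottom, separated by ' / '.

K is a freebie, which forces (1,2) = 5.
Cage e has product 8; hence (2,4) = 1.
Cage i is a single given cell, leaving (2,5) = 2.
Cage h is a single given cell, which forces (3,1) = 1.
Cage m is a single given cell, leaving (3,5) = 5.
Column 1 already has 1; hence (4,1) = 5.
5 is placed in column 2, leaving (4,2) = 1.
Cage l is a single given cell, which forces (5,3) = 1.
Column 5 already has 5, which forces (5,5) = 3.
Cage e has product 8, which forces (1,5) = 1.
The two cells of cage a must have sum 5, leaving (2,2) = 3.
Cage f needs product 120, leaving (2,3) = 5.
The two cells of cage a must have sum 5, so (3,2) = 2.
The two cells of cage j must have product 12, which forces (4,4) = 3.
3 is placed in column 5, leaving (4,5) = 4.
Column 2 already has 2, so (5,2) = 4.
3 is placed in row 5, leaving (5,4) = 5.
Cage c needs two cells with sum 7, so (1,1) = 3.
Row 2 now contains 3, which forces (2,1) = 4.
The 4 cells of cage f must have product 120; hence (3,3) = 3.
Column 4 now contains 3; hence (3,4) = 4.
4 is placed in row 4; hence (4,3) = 2.
Row 5 now contains 4, so (5,1) = 2.
Column 3 already has 2, so (1,3) = 4.
Column 4 now contains 4, which forces (1,4) = 2.

3 5 4 2 1 / 4 3 5 1 2 / 1 2 3 4 5 / 5 1 2 3 4 / 2 4 1 5 3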